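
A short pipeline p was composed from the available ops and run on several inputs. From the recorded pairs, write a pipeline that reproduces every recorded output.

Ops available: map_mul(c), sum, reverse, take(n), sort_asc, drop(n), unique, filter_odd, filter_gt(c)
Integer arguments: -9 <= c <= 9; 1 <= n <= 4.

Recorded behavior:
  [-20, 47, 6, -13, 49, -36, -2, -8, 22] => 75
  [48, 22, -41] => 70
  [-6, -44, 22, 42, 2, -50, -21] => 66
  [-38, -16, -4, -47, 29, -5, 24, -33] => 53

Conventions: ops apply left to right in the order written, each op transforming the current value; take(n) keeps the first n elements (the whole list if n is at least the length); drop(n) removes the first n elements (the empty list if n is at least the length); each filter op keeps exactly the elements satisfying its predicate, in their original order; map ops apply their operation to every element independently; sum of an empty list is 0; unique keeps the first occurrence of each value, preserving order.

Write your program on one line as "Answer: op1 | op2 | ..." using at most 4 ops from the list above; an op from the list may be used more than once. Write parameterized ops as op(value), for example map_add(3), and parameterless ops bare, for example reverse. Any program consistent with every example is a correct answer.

filter_gt(-4) | reverse | take(4) | sum

Check, running the answer program on each example:
  [-20, 47, 6, -13, 49, -36, -2, -8, 22] -> [47, 6, 49, -2, 22] -> [22, -2, 49, 6, 47] -> [22, -2, 49, 6] -> 75
  [48, 22, -41] -> [48, 22] -> [22, 48] -> [22, 48] -> 70
  [-6, -44, 22, 42, 2, -50, -21] -> [22, 42, 2] -> [2, 42, 22] -> [2, 42, 22] -> 66
  [-38, -16, -4, -47, 29, -5, 24, -33] -> [29, 24] -> [24, 29] -> [24, 29] -> 53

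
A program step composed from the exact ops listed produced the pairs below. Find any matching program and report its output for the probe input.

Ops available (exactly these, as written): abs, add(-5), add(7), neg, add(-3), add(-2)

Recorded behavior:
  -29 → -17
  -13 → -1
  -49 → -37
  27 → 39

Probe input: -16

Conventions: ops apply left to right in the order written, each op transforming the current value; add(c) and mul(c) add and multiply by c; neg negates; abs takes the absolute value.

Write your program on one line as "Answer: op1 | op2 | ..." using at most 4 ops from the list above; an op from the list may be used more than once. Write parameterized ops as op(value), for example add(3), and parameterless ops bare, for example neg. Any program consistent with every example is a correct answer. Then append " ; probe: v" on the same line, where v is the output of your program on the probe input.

add(-2) | add(7) | add(7) ; probe: -4

Check, running the answer program on each example:
  -29 -> -31 -> -24 -> -17
  -13 -> -15 -> -8 -> -1
  -49 -> -51 -> -44 -> -37
  27 -> 25 -> 32 -> 39
  probe: -16 -> -18 -> -11 -> -4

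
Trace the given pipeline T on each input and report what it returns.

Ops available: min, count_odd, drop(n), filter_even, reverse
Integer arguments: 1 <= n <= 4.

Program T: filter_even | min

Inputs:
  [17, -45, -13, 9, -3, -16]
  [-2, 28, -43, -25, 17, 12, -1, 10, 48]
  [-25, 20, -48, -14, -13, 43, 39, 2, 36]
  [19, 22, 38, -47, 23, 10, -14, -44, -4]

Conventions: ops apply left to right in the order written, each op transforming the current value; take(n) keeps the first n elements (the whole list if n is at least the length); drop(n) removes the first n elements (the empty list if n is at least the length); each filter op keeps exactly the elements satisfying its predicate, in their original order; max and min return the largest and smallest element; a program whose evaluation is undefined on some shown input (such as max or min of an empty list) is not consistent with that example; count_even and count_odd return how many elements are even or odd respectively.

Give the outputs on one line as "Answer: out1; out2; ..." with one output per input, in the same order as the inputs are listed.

Execution, op by op:
  [17, -45, -13, 9, -3, -16] -> [-16] -> -16
  [-2, 28, -43, -25, 17, 12, -1, 10, 48] -> [-2, 28, 12, 10, 48] -> -2
  [-25, 20, -48, -14, -13, 43, 39, 2, 36] -> [20, -48, -14, 2, 36] -> -48
  [19, 22, 38, -47, 23, 10, -14, -44, -4] -> [22, 38, 10, -14, -44, -4] -> -44

-16; -2; -48; -44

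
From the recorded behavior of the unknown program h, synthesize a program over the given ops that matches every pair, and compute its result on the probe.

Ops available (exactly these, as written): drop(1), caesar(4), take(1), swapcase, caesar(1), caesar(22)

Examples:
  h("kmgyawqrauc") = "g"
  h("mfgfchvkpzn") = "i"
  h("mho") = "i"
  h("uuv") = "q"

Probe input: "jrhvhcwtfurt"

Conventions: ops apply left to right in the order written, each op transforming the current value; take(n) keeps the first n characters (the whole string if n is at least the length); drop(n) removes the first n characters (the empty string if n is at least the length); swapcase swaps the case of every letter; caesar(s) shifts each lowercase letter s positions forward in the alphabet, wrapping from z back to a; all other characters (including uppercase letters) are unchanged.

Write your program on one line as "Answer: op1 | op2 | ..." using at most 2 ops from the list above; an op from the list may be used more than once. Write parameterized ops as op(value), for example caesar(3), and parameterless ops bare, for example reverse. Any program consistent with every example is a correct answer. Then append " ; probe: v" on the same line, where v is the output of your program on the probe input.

caesar(22) | take(1) ; probe: "f"

Check, running the answer program on each example:
  "kmgyawqrauc" -> "gicuwsmnwqy" -> "g"
  "mfgfchvkpzn" -> "ibcbydrglvj" -> "i"
  "mho" -> "idk" -> "i"
  "uuv" -> "qqr" -> "q"
  probe: "jrhvhcwtfurt" -> "fndrdyspbqnp" -> "f"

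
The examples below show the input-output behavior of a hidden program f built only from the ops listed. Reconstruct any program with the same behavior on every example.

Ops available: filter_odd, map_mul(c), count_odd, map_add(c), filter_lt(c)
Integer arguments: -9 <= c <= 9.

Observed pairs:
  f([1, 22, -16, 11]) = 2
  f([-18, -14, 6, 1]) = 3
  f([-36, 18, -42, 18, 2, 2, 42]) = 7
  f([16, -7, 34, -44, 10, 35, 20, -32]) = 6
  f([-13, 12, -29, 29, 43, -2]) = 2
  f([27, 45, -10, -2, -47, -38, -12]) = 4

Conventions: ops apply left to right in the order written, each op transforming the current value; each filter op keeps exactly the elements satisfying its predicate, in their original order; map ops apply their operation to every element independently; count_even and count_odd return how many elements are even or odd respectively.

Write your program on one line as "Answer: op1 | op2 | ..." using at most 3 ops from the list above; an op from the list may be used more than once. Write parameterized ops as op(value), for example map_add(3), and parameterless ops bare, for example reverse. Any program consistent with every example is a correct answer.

map_add(1) | count_odd

Check, running the answer program on each example:
  [1, 22, -16, 11] -> [2, 23, -15, 12] -> 2
  [-18, -14, 6, 1] -> [-17, -13, 7, 2] -> 3
  [-36, 18, -42, 18, 2, 2, 42] -> [-35, 19, -41, 19, 3, 3, 43] -> 7
  [16, -7, 34, -44, 10, 35, 20, -32] -> [17, -6, 35, -43, 11, 36, 21, -31] -> 6
  [-13, 12, -29, 29, 43, -2] -> [-12, 13, -28, 30, 44, -1] -> 2
  [27, 45, -10, -2, -47, -38, -12] -> [28, 46, -9, -1, -46, -37, -11] -> 4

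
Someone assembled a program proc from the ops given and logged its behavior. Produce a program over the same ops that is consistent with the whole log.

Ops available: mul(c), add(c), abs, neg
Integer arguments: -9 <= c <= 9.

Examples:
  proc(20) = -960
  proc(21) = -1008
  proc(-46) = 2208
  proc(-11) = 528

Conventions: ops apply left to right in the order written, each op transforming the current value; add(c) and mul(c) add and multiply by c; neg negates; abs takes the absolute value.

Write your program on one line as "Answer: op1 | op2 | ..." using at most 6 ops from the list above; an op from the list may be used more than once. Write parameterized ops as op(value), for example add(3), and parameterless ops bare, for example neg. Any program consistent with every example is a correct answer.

mul(-8) | neg | mul(2) | mul(3) | neg

Check, running the answer program on each example:
  20 -> -160 -> 160 -> 320 -> 960 -> -960
  21 -> -168 -> 168 -> 336 -> 1008 -> -1008
  -46 -> 368 -> -368 -> -736 -> -2208 -> 2208
  -11 -> 88 -> -88 -> -176 -> -528 -> 528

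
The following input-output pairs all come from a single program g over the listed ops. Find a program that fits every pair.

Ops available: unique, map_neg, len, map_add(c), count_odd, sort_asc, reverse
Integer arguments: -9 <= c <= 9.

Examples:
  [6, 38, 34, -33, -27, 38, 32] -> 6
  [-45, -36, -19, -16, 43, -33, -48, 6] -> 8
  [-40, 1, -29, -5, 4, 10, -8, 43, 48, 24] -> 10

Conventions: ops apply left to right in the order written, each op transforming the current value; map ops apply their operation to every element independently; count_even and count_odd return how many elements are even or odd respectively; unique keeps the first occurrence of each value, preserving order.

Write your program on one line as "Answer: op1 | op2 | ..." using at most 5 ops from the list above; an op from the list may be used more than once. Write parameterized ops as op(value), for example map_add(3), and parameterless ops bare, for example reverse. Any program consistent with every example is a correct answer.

map_neg | unique | sort_asc | len

Check, running the answer program on each example:
  [6, 38, 34, -33, -27, 38, 32] -> [-6, -38, -34, 33, 27, -38, -32] -> [-6, -38, -34, 33, 27, -32] -> [-38, -34, -32, -6, 27, 33] -> 6
  [-45, -36, -19, -16, 43, -33, -48, 6] -> [45, 36, 19, 16, -43, 33, 48, -6] -> [45, 36, 19, 16, -43, 33, 48, -6] -> [-43, -6, 16, 19, 33, 36, 45, 48] -> 8
  [-40, 1, -29, -5, 4, 10, -8, 43, 48, 24] -> [40, -1, 29, 5, -4, -10, 8, -43, -48, -24] -> [40, -1, 29, 5, -4, -10, 8, -43, -48, -24] -> [-48, -43, -24, -10, -4, -1, 5, 8, 29, 40] -> 10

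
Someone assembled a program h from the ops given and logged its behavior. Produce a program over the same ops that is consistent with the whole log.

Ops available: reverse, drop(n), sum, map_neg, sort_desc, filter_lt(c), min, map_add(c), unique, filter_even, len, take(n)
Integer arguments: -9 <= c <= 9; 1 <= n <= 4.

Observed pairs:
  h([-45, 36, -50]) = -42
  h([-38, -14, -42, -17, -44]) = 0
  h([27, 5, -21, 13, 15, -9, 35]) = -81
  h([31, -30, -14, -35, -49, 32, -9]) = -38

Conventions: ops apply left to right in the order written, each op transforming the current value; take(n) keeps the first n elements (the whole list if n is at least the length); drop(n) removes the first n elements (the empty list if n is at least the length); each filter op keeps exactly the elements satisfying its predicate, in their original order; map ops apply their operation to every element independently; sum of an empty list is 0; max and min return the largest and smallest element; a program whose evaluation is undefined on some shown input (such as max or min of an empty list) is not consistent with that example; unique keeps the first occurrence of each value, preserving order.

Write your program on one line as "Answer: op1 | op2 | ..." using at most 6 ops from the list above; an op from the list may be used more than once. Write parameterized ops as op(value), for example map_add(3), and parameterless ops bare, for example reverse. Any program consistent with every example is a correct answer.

reverse | take(4) | map_neg | filter_lt(9) | map_add(-6) | sum

Check, running the answer program on each example:
  [-45, 36, -50] -> [-50, 36, -45] -> [-50, 36, -45] -> [50, -36, 45] -> [-36] -> [-42] -> -42
  [-38, -14, -42, -17, -44] -> [-44, -17, -42, -14, -38] -> [-44, -17, -42, -14] -> [44, 17, 42, 14] -> [] -> [] -> 0
  [27, 5, -21, 13, 15, -9, 35] -> [35, -9, 15, 13, -21, 5, 27] -> [35, -9, 15, 13] -> [-35, 9, -15, -13] -> [-35, -15, -13] -> [-41, -21, -19] -> -81
  [31, -30, -14, -35, -49, 32, -9] -> [-9, 32, -49, -35, -14, -30, 31] -> [-9, 32, -49, -35] -> [9, -32, 49, 35] -> [-32] -> [-38] -> -38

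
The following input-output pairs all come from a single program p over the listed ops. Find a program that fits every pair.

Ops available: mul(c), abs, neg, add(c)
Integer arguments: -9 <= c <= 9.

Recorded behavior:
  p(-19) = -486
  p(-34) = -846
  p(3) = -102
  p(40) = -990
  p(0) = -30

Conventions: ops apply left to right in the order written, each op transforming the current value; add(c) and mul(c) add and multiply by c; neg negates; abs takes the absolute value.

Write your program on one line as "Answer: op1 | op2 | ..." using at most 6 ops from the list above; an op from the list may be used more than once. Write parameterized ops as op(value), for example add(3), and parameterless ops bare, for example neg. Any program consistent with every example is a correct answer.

abs | mul(8) | add(8) | add(2) | mul(-3)

Check, running the answer program on each example:
  -19 -> 19 -> 152 -> 160 -> 162 -> -486
  -34 -> 34 -> 272 -> 280 -> 282 -> -846
  3 -> 3 -> 24 -> 32 -> 34 -> -102
  40 -> 40 -> 320 -> 328 -> 330 -> -990
  0 -> 0 -> 0 -> 8 -> 10 -> -30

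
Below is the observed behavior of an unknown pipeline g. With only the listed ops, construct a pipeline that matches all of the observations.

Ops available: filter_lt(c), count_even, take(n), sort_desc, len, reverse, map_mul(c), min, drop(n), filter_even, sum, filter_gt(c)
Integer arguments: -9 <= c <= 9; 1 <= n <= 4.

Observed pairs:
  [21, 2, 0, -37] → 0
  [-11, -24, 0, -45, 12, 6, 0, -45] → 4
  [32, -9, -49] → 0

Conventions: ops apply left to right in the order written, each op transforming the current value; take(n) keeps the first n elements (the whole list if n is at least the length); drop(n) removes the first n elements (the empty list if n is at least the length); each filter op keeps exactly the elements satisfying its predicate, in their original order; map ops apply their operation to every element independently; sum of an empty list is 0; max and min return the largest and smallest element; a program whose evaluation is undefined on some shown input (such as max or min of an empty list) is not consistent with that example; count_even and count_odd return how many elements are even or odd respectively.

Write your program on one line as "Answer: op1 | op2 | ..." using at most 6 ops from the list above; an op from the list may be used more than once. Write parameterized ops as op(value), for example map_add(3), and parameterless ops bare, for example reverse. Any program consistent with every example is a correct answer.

map_mul(-1) | reverse | drop(4) | map_mul(5) | len

Check, running the answer program on each example:
  [21, 2, 0, -37] -> [-21, -2, 0, 37] -> [37, 0, -2, -21] -> [] -> [] -> 0
  [-11, -24, 0, -45, 12, 6, 0, -45] -> [11, 24, 0, 45, -12, -6, 0, 45] -> [45, 0, -6, -12, 45, 0, 24, 11] -> [45, 0, 24, 11] -> [225, 0, 120, 55] -> 4
  [32, -9, -49] -> [-32, 9, 49] -> [49, 9, -32] -> [] -> [] -> 0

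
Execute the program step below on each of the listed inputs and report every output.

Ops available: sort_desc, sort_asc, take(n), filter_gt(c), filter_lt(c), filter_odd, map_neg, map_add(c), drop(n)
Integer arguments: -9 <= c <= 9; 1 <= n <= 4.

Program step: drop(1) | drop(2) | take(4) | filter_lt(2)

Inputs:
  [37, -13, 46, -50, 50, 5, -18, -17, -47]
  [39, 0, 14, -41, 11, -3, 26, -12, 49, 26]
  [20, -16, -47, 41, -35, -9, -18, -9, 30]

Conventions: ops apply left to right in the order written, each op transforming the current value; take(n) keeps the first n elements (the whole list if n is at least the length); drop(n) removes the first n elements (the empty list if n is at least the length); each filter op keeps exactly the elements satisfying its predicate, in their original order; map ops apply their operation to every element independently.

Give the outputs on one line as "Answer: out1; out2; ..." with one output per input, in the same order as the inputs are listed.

[-50, -18]; [-41, -3]; [-35, -9, -18]

Execution, op by op:
  [37, -13, 46, -50, 50, 5, -18, -17, -47] -> [-13, 46, -50, 50, 5, -18, -17, -47] -> [-50, 50, 5, -18, -17, -47] -> [-50, 50, 5, -18] -> [-50, -18]
  [39, 0, 14, -41, 11, -3, 26, -12, 49, 26] -> [0, 14, -41, 11, -3, 26, -12, 49, 26] -> [-41, 11, -3, 26, -12, 49, 26] -> [-41, 11, -3, 26] -> [-41, -3]
  [20, -16, -47, 41, -35, -9, -18, -9, 30] -> [-16, -47, 41, -35, -9, -18, -9, 30] -> [41, -35, -9, -18, -9, 30] -> [41, -35, -9, -18] -> [-35, -9, -18]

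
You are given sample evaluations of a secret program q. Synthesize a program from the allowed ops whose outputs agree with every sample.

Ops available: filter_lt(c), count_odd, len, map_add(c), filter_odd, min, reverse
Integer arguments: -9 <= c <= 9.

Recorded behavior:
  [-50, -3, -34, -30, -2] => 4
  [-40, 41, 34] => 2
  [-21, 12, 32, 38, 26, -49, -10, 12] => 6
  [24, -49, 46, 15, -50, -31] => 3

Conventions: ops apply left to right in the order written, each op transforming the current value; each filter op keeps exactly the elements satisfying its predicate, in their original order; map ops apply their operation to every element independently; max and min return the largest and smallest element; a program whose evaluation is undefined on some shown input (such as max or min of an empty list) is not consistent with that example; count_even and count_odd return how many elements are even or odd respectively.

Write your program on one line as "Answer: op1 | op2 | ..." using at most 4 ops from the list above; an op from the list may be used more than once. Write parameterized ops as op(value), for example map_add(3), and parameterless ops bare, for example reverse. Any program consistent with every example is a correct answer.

map_add(9) | map_add(-2) | reverse | count_odd

Check, running the answer program on each example:
  [-50, -3, -34, -30, -2] -> [-41, 6, -25, -21, 7] -> [-43, 4, -27, -23, 5] -> [5, -23, -27, 4, -43] -> 4
  [-40, 41, 34] -> [-31, 50, 43] -> [-33, 48, 41] -> [41, 48, -33] -> 2
  [-21, 12, 32, 38, 26, -49, -10, 12] -> [-12, 21, 41, 47, 35, -40, -1, 21] -> [-14, 19, 39, 45, 33, -42, -3, 19] -> [19, -3, -42, 33, 45, 39, 19, -14] -> 6
  [24, -49, 46, 15, -50, -31] -> [33, -40, 55, 24, -41, -22] -> [31, -42, 53, 22, -43, -24] -> [-24, -43, 22, 53, -42, 31] -> 3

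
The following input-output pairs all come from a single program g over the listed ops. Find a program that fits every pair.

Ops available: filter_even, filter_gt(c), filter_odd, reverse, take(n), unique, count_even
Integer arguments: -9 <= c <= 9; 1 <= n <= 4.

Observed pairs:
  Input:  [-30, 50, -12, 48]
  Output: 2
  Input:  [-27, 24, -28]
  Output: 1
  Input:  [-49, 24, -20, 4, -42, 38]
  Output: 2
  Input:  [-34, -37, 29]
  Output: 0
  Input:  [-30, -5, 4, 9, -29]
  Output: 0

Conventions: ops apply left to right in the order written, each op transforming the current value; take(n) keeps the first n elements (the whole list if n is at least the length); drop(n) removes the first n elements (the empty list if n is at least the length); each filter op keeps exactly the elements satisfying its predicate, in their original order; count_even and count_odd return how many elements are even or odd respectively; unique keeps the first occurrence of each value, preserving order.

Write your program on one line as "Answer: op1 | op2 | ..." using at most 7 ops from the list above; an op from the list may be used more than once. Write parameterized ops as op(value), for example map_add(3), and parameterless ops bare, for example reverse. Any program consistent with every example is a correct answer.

filter_gt(-9) | reverse | filter_gt(7) | filter_even | reverse | count_even

Check, running the answer program on each example:
  [-30, 50, -12, 48] -> [50, 48] -> [48, 50] -> [48, 50] -> [48, 50] -> [50, 48] -> 2
  [-27, 24, -28] -> [24] -> [24] -> [24] -> [24] -> [24] -> 1
  [-49, 24, -20, 4, -42, 38] -> [24, 4, 38] -> [38, 4, 24] -> [38, 24] -> [38, 24] -> [24, 38] -> 2
  [-34, -37, 29] -> [29] -> [29] -> [29] -> [] -> [] -> 0
  [-30, -5, 4, 9, -29] -> [-5, 4, 9] -> [9, 4, -5] -> [9] -> [] -> [] -> 0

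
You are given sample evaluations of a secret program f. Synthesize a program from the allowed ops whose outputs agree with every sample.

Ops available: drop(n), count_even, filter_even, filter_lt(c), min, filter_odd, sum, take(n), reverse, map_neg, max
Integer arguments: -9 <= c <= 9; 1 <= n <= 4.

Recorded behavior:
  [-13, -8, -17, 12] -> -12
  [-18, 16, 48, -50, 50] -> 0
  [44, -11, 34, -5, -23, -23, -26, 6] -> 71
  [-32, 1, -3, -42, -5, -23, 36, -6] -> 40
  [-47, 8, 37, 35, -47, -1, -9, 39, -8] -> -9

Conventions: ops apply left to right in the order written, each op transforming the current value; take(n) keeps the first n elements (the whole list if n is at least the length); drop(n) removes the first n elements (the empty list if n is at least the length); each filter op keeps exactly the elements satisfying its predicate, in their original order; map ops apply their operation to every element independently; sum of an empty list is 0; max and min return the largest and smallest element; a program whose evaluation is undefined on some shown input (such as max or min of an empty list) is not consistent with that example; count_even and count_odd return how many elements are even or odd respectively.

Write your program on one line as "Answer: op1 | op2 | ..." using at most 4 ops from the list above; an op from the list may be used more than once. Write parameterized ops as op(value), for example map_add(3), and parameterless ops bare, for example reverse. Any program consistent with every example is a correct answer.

map_neg | drop(3) | sum

Check, running the answer program on each example:
  [-13, -8, -17, 12] -> [13, 8, 17, -12] -> [-12] -> -12
  [-18, 16, 48, -50, 50] -> [18, -16, -48, 50, -50] -> [50, -50] -> 0
  [44, -11, 34, -5, -23, -23, -26, 6] -> [-44, 11, -34, 5, 23, 23, 26, -6] -> [5, 23, 23, 26, -6] -> 71
  [-32, 1, -3, -42, -5, -23, 36, -6] -> [32, -1, 3, 42, 5, 23, -36, 6] -> [42, 5, 23, -36, 6] -> 40
  [-47, 8, 37, 35, -47, -1, -9, 39, -8] -> [47, -8, -37, -35, 47, 1, 9, -39, 8] -> [-35, 47, 1, 9, -39, 8] -> -9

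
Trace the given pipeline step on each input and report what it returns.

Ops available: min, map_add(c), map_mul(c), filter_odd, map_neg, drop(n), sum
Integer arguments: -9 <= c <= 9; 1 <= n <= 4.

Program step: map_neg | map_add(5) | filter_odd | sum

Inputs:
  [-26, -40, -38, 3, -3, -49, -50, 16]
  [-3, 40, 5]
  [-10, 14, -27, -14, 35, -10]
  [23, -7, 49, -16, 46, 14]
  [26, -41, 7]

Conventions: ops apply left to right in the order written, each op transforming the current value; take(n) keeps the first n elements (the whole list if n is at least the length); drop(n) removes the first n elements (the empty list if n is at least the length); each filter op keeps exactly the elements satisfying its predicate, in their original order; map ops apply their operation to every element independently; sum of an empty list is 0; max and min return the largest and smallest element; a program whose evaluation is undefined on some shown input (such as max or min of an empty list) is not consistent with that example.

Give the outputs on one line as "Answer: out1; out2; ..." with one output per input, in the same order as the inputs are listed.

Execution, op by op:
  [-26, -40, -38, 3, -3, -49, -50, 16] -> [26, 40, 38, -3, 3, 49, 50, -16] -> [31, 45, 43, 2, 8, 54, 55, -11] -> [31, 45, 43, 55, -11] -> 163
  [-3, 40, 5] -> [3, -40, -5] -> [8, -35, 0] -> [-35] -> -35
  [-10, 14, -27, -14, 35, -10] -> [10, -14, 27, 14, -35, 10] -> [15, -9, 32, 19, -30, 15] -> [15, -9, 19, 15] -> 40
  [23, -7, 49, -16, 46, 14] -> [-23, 7, -49, 16, -46, -14] -> [-18, 12, -44, 21, -41, -9] -> [21, -41, -9] -> -29
  [26, -41, 7] -> [-26, 41, -7] -> [-21, 46, -2] -> [-21] -> -21

163; -35; 40; -29; -21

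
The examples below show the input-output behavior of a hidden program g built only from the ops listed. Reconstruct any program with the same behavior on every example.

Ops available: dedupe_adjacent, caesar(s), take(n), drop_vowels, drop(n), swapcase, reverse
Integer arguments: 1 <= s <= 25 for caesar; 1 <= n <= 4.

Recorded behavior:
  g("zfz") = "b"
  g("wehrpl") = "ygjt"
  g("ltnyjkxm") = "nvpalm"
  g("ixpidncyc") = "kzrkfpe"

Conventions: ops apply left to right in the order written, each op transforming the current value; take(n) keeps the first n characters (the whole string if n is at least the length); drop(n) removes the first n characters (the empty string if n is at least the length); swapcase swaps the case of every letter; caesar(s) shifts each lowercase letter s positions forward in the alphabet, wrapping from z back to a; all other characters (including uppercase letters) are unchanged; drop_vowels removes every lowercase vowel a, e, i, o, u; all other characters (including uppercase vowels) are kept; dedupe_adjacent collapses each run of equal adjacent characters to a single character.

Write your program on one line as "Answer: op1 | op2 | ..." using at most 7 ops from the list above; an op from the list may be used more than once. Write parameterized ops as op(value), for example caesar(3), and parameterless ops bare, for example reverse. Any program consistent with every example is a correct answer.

caesar(2) | reverse | swapcase | drop(2) | reverse | swapcase

Check, running the answer program on each example:
  "zfz" -> "bhb" -> "bhb" -> "BHB" -> "B" -> "B" -> "b"
  "wehrpl" -> "ygjtrn" -> "nrtjgy" -> "NRTJGY" -> "TJGY" -> "YGJT" -> "ygjt"
  "ltnyjkxm" -> "nvpalmzo" -> "ozmlapvn" -> "OZMLAPVN" -> "MLAPVN" -> "NVPALM" -> "nvpalm"
  "ixpidncyc" -> "kzrkfpeae" -> "eaepfkrzk" -> "EAEPFKRZK" -> "EPFKRZK" -> "KZRKFPE" -> "kzrkfpe"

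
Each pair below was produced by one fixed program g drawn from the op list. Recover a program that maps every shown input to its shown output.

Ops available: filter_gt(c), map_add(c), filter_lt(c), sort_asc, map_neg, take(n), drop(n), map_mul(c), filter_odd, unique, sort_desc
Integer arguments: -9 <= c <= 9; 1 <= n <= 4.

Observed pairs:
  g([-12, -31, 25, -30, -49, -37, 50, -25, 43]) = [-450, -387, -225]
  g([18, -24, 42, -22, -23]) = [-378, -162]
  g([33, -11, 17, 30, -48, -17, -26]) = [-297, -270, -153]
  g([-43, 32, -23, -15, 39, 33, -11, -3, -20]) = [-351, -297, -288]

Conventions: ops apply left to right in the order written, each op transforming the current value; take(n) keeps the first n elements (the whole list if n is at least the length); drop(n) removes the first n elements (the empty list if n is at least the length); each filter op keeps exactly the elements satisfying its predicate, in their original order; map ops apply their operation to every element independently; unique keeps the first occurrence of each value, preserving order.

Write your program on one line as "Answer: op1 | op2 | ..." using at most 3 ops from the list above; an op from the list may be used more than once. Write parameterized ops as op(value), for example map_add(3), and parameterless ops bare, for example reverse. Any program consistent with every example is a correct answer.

map_mul(-9) | filter_lt(-6) | sort_asc

Check, running the answer program on each example:
  [-12, -31, 25, -30, -49, -37, 50, -25, 43] -> [108, 279, -225, 270, 441, 333, -450, 225, -387] -> [-225, -450, -387] -> [-450, -387, -225]
  [18, -24, 42, -22, -23] -> [-162, 216, -378, 198, 207] -> [-162, -378] -> [-378, -162]
  [33, -11, 17, 30, -48, -17, -26] -> [-297, 99, -153, -270, 432, 153, 234] -> [-297, -153, -270] -> [-297, -270, -153]
  [-43, 32, -23, -15, 39, 33, -11, -3, -20] -> [387, -288, 207, 135, -351, -297, 99, 27, 180] -> [-288, -351, -297] -> [-351, -297, -288]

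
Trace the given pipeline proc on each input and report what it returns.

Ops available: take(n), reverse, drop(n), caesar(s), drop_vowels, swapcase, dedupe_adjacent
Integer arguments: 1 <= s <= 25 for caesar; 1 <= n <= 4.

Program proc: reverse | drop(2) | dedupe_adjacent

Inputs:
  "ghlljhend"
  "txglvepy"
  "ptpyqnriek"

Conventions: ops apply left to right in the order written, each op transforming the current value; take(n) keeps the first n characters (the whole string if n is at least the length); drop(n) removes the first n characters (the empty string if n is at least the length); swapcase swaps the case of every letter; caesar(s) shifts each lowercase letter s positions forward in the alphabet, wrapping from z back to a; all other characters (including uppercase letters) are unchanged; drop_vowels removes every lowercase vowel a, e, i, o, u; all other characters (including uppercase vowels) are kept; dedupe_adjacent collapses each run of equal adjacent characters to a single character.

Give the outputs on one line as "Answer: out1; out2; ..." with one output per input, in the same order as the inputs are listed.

Execution, op by op:
  "ghlljhend" -> "dnehjllhg" -> "ehjllhg" -> "ehjlhg"
  "txglvepy" -> "ypevlgxt" -> "evlgxt" -> "evlgxt"
  "ptpyqnriek" -> "keirnqyptp" -> "irnqyptp" -> "irnqyptp"

"ehjlhg"; "evlgxt"; "irnqyptp"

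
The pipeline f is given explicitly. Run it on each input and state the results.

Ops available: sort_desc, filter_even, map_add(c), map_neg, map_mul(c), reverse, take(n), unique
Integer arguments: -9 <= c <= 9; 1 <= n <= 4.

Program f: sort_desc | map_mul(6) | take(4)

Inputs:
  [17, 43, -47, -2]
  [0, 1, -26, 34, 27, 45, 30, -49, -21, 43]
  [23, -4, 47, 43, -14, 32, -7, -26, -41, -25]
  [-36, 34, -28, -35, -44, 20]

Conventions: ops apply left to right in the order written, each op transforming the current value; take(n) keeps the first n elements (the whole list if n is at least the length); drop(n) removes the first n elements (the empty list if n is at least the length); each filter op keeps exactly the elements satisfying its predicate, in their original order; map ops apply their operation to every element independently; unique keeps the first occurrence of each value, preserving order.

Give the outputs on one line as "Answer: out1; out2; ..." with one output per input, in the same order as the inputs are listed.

Execution, op by op:
  [17, 43, -47, -2] -> [43, 17, -2, -47] -> [258, 102, -12, -282] -> [258, 102, -12, -282]
  [0, 1, -26, 34, 27, 45, 30, -49, -21, 43] -> [45, 43, 34, 30, 27, 1, 0, -21, -26, -49] -> [270, 258, 204, 180, 162, 6, 0, -126, -156, -294] -> [270, 258, 204, 180]
  [23, -4, 47, 43, -14, 32, -7, -26, -41, -25] -> [47, 43, 32, 23, -4, -7, -14, -25, -26, -41] -> [282, 258, 192, 138, -24, -42, -84, -150, -156, -246] -> [282, 258, 192, 138]
  [-36, 34, -28, -35, -44, 20] -> [34, 20, -28, -35, -36, -44] -> [204, 120, -168, -210, -216, -264] -> [204, 120, -168, -210]

[258, 102, -12, -282]; [270, 258, 204, 180]; [282, 258, 192, 138]; [204, 120, -168, -210]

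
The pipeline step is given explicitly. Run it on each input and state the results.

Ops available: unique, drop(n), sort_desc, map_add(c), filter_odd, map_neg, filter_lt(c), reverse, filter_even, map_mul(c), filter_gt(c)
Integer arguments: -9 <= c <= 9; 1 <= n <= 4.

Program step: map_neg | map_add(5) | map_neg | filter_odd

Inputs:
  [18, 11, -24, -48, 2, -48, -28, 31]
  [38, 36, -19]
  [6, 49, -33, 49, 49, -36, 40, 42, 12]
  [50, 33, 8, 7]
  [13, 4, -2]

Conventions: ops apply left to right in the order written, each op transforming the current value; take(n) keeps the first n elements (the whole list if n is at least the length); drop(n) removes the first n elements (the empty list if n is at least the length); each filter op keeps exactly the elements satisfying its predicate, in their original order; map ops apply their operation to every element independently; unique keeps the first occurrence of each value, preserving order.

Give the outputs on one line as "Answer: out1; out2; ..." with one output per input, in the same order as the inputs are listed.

Execution, op by op:
  [18, 11, -24, -48, 2, -48, -28, 31] -> [-18, -11, 24, 48, -2, 48, 28, -31] -> [-13, -6, 29, 53, 3, 53, 33, -26] -> [13, 6, -29, -53, -3, -53, -33, 26] -> [13, -29, -53, -3, -53, -33]
  [38, 36, -19] -> [-38, -36, 19] -> [-33, -31, 24] -> [33, 31, -24] -> [33, 31]
  [6, 49, -33, 49, 49, -36, 40, 42, 12] -> [-6, -49, 33, -49, -49, 36, -40, -42, -12] -> [-1, -44, 38, -44, -44, 41, -35, -37, -7] -> [1, 44, -38, 44, 44, -41, 35, 37, 7] -> [1, -41, 35, 37, 7]
  [50, 33, 8, 7] -> [-50, -33, -8, -7] -> [-45, -28, -3, -2] -> [45, 28, 3, 2] -> [45, 3]
  [13, 4, -2] -> [-13, -4, 2] -> [-8, 1, 7] -> [8, -1, -7] -> [-1, -7]

[13, -29, -53, -3, -53, -33]; [33, 31]; [1, -41, 35, 37, 7]; [45, 3]; [-1, -7]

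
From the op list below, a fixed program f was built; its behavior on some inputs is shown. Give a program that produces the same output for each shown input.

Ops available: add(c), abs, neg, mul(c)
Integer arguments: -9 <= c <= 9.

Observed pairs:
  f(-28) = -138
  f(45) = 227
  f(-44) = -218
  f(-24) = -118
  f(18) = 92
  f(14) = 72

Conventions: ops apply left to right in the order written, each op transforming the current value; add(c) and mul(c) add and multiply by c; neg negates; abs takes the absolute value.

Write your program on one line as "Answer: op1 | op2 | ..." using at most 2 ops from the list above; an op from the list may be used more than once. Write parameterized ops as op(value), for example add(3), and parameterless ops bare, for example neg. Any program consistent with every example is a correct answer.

mul(5) | add(2)

Check, running the answer program on each example:
  -28 -> -140 -> -138
  45 -> 225 -> 227
  -44 -> -220 -> -218
  -24 -> -120 -> -118
  18 -> 90 -> 92
  14 -> 70 -> 72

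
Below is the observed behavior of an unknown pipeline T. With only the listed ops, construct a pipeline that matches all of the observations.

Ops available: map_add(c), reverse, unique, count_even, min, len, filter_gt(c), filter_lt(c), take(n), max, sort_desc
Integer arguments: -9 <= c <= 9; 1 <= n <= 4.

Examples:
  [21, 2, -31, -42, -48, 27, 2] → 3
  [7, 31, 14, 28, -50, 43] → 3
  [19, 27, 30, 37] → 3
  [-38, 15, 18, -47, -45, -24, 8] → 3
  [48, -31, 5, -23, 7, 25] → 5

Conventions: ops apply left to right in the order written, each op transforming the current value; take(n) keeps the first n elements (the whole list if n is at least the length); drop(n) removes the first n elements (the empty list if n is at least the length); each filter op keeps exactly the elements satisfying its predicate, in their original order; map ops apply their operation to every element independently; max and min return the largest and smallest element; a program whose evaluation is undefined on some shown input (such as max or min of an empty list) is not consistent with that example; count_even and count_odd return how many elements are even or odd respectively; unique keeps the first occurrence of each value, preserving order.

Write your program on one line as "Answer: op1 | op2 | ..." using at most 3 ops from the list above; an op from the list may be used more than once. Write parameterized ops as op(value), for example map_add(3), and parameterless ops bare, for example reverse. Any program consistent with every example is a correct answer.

map_add(7) | count_even

Check, running the answer program on each example:
  [21, 2, -31, -42, -48, 27, 2] -> [28, 9, -24, -35, -41, 34, 9] -> 3
  [7, 31, 14, 28, -50, 43] -> [14, 38, 21, 35, -43, 50] -> 3
  [19, 27, 30, 37] -> [26, 34, 37, 44] -> 3
  [-38, 15, 18, -47, -45, -24, 8] -> [-31, 22, 25, -40, -38, -17, 15] -> 3
  [48, -31, 5, -23, 7, 25] -> [55, -24, 12, -16, 14, 32] -> 5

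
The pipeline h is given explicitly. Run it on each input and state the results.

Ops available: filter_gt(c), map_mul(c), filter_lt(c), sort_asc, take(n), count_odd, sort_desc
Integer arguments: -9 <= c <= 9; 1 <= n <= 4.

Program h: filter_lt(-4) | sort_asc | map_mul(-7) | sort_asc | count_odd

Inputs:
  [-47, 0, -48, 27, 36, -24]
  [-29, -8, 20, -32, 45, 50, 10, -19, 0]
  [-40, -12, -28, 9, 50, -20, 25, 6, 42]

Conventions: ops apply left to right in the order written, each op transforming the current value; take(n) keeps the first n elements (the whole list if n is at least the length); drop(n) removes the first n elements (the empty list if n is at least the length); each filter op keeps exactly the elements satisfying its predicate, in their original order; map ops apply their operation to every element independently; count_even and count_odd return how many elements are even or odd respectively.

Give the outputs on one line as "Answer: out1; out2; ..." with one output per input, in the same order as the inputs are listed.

Execution, op by op:
  [-47, 0, -48, 27, 36, -24] -> [-47, -48, -24] -> [-48, -47, -24] -> [336, 329, 168] -> [168, 329, 336] -> 1
  [-29, -8, 20, -32, 45, 50, 10, -19, 0] -> [-29, -8, -32, -19] -> [-32, -29, -19, -8] -> [224, 203, 133, 56] -> [56, 133, 203, 224] -> 2
  [-40, -12, -28, 9, 50, -20, 25, 6, 42] -> [-40, -12, -28, -20] -> [-40, -28, -20, -12] -> [280, 196, 140, 84] -> [84, 140, 196, 280] -> 0

1; 2; 0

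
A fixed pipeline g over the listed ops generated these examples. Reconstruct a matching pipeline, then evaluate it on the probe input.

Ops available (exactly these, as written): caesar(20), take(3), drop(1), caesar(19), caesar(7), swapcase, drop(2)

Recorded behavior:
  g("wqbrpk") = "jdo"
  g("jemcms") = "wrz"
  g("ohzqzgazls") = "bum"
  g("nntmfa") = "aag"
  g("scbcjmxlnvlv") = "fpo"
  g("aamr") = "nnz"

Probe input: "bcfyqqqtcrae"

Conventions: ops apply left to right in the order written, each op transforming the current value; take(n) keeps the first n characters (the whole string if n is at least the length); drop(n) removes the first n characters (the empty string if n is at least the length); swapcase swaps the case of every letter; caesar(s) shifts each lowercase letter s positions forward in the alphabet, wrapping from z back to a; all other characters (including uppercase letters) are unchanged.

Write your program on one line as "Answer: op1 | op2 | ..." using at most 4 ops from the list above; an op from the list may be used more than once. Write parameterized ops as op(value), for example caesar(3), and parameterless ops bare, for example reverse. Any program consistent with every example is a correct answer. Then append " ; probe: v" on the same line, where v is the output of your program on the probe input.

take(3) | caesar(19) | caesar(20) ; probe: "ops"

Check, running the answer program on each example:
  "wqbrpk" -> "wqb" -> "pju" -> "jdo"
  "jemcms" -> "jem" -> "cxf" -> "wrz"
  "ohzqzgazls" -> "ohz" -> "has" -> "bum"
  "nntmfa" -> "nnt" -> "ggm" -> "aag"
  "scbcjmxlnvlv" -> "scb" -> "lvu" -> "fpo"
  "aamr" -> "aam" -> "ttf" -> "nnz"
  probe: "bcfyqqqtcrae" -> "bcf" -> "uvy" -> "ops"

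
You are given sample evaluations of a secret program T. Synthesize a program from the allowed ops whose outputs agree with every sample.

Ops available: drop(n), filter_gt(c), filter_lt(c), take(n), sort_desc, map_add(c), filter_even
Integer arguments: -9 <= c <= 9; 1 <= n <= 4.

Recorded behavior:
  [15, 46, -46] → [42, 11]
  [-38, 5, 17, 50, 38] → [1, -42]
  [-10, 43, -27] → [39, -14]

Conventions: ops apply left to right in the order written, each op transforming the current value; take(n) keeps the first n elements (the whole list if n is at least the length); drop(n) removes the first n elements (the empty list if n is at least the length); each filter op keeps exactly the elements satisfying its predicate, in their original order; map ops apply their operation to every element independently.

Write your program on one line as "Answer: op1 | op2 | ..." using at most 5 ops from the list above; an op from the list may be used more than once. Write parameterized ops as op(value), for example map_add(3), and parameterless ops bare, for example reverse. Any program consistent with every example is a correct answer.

take(2) | map_add(4) | map_add(-8) | sort_desc

Check, running the answer program on each example:
  [15, 46, -46] -> [15, 46] -> [19, 50] -> [11, 42] -> [42, 11]
  [-38, 5, 17, 50, 38] -> [-38, 5] -> [-34, 9] -> [-42, 1] -> [1, -42]
  [-10, 43, -27] -> [-10, 43] -> [-6, 47] -> [-14, 39] -> [39, -14]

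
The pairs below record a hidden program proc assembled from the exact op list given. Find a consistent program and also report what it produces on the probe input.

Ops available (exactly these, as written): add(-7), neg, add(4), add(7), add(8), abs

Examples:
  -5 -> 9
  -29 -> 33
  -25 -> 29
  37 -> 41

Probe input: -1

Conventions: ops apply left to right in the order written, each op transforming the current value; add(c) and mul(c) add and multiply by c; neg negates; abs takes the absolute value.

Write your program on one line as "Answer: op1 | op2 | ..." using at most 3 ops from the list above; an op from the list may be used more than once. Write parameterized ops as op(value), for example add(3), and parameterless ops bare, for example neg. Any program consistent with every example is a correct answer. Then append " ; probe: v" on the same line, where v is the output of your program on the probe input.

abs | add(4) ; probe: 5

Check, running the answer program on each example:
  -5 -> 5 -> 9
  -29 -> 29 -> 33
  -25 -> 25 -> 29
  37 -> 37 -> 41
  probe: -1 -> 1 -> 5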